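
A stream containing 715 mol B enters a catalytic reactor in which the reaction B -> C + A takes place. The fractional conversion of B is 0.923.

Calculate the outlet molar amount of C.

B reacted = 0.923 × 715 = 659.9 mol; ν_B = −1, so ξ = 659.9/1 = 659.9 mol.
Outlet amounts (n = n₀ + ν ξ):
  B: 715 − 1(659.9) = 55.05
  C: 0 + 1(659.9) = 659.9
  A: 0 + 1(659.9) = 659.9

660 mol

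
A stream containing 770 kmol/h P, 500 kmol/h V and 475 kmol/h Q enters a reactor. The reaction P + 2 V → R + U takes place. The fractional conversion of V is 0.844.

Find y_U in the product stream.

V reacted = 0.844 × 500 = 422 kmol/h; ν_V = −2, so ξ = 422/2 = 211 kmol/h.
Outlet amounts (n = n₀ + ν ξ):
  P: 770 − 1(211) = 559
  V: 500 − 2(211) = 78
  R: 0 + 1(211) = 211
  U: 0 + 1(211) = 211
  Q: 475 (inert)
Total out = 1534 kmol/h; y_U = 211 / 1534 = 0.1375.

0.138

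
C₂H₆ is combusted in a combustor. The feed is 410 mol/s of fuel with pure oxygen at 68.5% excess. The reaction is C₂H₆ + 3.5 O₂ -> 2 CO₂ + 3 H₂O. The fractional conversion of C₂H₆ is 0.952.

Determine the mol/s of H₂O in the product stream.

Stoichiometric O₂ = 3.5 × 410 = 1435 mol/s; O₂ fed = 1435 × 1.685 = 2418 mol/s.
Fuel reacted = 0.952 × 410 → ξ = 390.3 mol/s.
Outlet (n = n₀ + ν ξ):
  C₂H₆: 410 − 1(390.3) = 19.68
  O₂: 2418 − 3.5(390.3) = 1052
  CO₂: 0 + 2(390.3) = 780.6
  H₂O: 0 + 3(390.3) = 1171

1170 mol/s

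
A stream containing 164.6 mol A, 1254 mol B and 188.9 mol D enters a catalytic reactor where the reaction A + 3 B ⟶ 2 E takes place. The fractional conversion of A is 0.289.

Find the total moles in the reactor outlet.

1510 mol

A reacted = 0.289 × 164.6 = 47.57 mol; ν_A = −1, so ξ = 47.57/1 = 47.57 mol.
Outlet amounts (n = n₀ + ν ξ):
  A: 164.6 − 1(47.57) = 117
  B: 1254 − 3(47.57) = 1111
  E: 0 + 2(47.57) = 95.14
  D: 188.9 (inert)
Total out = 117 + 1111 + 95.14 + 188.9 = 1512 mol.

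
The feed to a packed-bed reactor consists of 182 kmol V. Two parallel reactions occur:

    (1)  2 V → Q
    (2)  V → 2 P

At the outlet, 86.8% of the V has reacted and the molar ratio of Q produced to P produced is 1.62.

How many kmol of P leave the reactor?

42.2 kmol

Conversion of V: V consumed = 0.868 × 182 = 158 kmol = 2ξ₁ + 1ξ₂.
Selectivity: 1ξ₁ / (2ξ₂) = 1.62 → ξ₁ = 3.24 ξ₂.
Substitute: (2·3.24 + 1) ξ₂ = 158 → ξ₂ = 21.12 kmol, ξ₁ = 68.43 kmol.
Outlet amounts (n = n₀ + Σ ν·ξ):
  V: 182 − 2(68.43) − 1(21.12) = 24.02
  Q: 0 + 1(68.43) = 68.43
  P: 0 + 2(21.12) = 42.24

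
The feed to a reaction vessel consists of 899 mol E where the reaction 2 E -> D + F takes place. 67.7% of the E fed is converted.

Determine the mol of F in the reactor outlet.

E reacted = 0.677 × 899 = 608.6 mol; ν_E = −2, so ξ = 608.6/2 = 304.3 mol.
Outlet amounts (n = n₀ + ν ξ):
  E: 899 − 2(304.3) = 290.4
  D: 0 + 1(304.3) = 304.3
  F: 0 + 1(304.3) = 304.3

304 mol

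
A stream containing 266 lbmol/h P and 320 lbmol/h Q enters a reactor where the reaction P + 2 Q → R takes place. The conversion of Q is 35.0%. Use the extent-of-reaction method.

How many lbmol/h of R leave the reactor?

Q reacted = 0.35 × 320 = 112 lbmol/h; ν_Q = −2, so ξ = 112/2 = 56 lbmol/h.
Outlet amounts (n = n₀ + ν ξ):
  P: 266 − 1(56) = 210
  Q: 320 − 2(56) = 208
  R: 0 + 1(56) = 56

56 lbmol/h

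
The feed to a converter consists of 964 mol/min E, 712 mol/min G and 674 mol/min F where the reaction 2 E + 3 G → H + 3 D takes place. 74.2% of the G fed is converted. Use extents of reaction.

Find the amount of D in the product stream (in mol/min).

528 mol/min

G reacted = 0.742 × 712 = 528.3 mol/min; ν_G = −3, so ξ = 528.3/3 = 176.1 mol/min.
Outlet amounts (n = n₀ + ν ξ):
  E: 964 − 2(176.1) = 611.8
  G: 712 − 3(176.1) = 183.7
  H: 0 + 1(176.1) = 176.1
  D: 0 + 3(176.1) = 528.3
  F: 674 (inert)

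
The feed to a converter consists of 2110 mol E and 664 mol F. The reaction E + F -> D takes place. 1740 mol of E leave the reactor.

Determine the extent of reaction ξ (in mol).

For E: n = n₀ − 1ξ → 1740 = 2110 − 1ξ, giving ξ = 370 mol.
Outlet amounts (n = n₀ + ν ξ):
  E: 2110 − 1(370) = 1740
  F: 664 − 1(370) = 294
  D: 0 + 1(370) = 370

ξ = 370 mol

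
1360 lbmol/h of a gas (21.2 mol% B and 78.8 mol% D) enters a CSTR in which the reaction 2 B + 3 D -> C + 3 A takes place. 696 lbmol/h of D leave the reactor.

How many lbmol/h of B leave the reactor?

37.9 lbmol/h

For D: n = n₀ − 3ξ → 696 = 1072 − 3ξ, giving ξ = 125.2 lbmol/h.
Outlet amounts (n = n₀ + ν ξ):
  B: 288.3 − 2(125.2) = 37.87
  D: 1072 − 3(125.2) = 696
  C: 0 + 1(125.2) = 125.2
  A: 0 + 3(125.2) = 375.7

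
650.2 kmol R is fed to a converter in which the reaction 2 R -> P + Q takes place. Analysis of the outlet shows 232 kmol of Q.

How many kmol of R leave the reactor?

186 kmol

For Q: n = n₀ + 1ξ → 232 = 0 + 1ξ, giving ξ = 232 kmol.
Outlet amounts (n = n₀ + ν ξ):
  R: 650.2 − 2(232) = 186.2
  P: 0 + 1(232) = 232
  Q: 0 + 1(232) = 232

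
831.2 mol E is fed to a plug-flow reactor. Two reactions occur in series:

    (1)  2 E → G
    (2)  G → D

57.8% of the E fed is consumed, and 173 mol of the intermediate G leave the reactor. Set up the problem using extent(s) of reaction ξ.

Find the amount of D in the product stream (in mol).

67.2 mol

Conversion of E: E consumed = 2ξ₁ = 0.578 × 831.2 → ξ₁ = 240.2 mol.
G balance: n_G = 0 + 1ξ₁ − 1ξ₂ = 173 → ξ₂ = (1·240.2 − 173)/1 = 67.22 mol.
Outlet amounts (n = n₀ + Σ ν·ξ):
  E: 831.2 − 2(240.2) = 350.8
  G: 0 + 1(240.2) − 1(67.22) = 173
  D: 0 + 1(67.22) = 67.22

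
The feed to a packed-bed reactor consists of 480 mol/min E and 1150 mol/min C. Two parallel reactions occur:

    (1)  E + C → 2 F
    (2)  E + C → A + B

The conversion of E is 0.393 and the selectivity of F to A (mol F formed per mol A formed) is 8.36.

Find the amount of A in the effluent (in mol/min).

Conversion of E: E consumed = 0.393 × 480 = 188.6 mol/min = 1ξ₁ + 1ξ₂.
Selectivity: 2ξ₁ / (1ξ₂) = 8.36 → ξ₁ = 4.18 ξ₂.
Substitute: (1·4.18 + 1) ξ₂ = 188.6 → ξ₂ = 36.42 mol/min, ξ₁ = 152.2 mol/min.
Outlet amounts (n = n₀ + Σ ν·ξ):
  E: 480 − 1(152.2) − 1(36.42) = 291.4
  C: 1150 − 1(152.2) − 1(36.42) = 961.4
  F: 0 + 2(152.2) = 304.4
  A: 0 + 1(36.42) = 36.42
  B: 0 + 1(36.42) = 36.42

36.4 mol/min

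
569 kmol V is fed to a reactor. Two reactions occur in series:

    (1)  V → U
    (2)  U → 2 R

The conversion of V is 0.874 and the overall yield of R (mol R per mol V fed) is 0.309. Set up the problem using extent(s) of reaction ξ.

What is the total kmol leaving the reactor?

Conversion of V: V consumed = 1ξ₁ = 0.874 × 569 → ξ₁ = 497.3 kmol.
Yield of R: 2ξ₂ / 569 = 0.309 → ξ₂ = 87.91 kmol.
Outlet amounts (n = n₀ + Σ ν·ξ):
  V: 569 − 1(497.3) = 71.69
  U: 0 + 1(497.3) − 1(87.91) = 409.4
  R: 0 + 2(87.91) = 175.8
Total out = 71.69 + 409.4 + 175.8 = 656.9 kmol.

657 kmol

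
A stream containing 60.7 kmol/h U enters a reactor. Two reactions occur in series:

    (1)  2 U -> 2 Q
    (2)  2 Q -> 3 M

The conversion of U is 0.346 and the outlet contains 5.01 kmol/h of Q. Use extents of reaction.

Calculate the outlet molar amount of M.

Conversion of U: U consumed = 2ξ₁ = 0.346 × 60.7 → ξ₁ = 10.5 kmol/h.
Q balance: n_Q = 0 + 2ξ₁ − 2ξ₂ = 5.01 → ξ₂ = (2·10.5 − 5.01)/2 = 7.996 kmol/h.
Outlet amounts (n = n₀ + Σ ν·ξ):
  U: 60.7 − 2(10.5) = 39.7
  Q: 0 + 2(10.5) − 2(7.996) = 5.01
  M: 0 + 3(7.996) = 23.99

24 kmol/h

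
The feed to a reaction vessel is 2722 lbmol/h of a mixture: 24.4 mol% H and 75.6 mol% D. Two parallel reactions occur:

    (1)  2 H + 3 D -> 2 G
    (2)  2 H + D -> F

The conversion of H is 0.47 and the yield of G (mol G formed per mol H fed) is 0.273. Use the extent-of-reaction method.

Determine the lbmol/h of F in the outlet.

Yield of G: 2ξ₁ / 664.2 = 0.273 → ξ₁ = 90.66 lbmol/h.
Conversion of H: 2ξ₁ + 2ξ₂ = 0.47 × 664.2 = 312.2 → ξ₂ = 65.42 lbmol/h.
Outlet amounts (n = n₀ + Σ ν·ξ):
  H: 664.2 − 2(90.66) − 2(65.42) = 352
  D: 2058 − 3(90.66) − 1(65.42) = 1720
  G: 0 + 2(90.66) = 181.3
  F: 0 + 1(65.42) = 65.42

65.4 lbmol/h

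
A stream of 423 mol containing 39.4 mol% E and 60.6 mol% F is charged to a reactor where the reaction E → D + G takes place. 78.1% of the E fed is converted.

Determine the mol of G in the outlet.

130 mol

E reacted = 0.781 × 166.7 = 130.2 mol; ν_E = −1, so ξ = 130.2/1 = 130.2 mol.
Outlet amounts (n = n₀ + ν ξ):
  E: 166.7 − 1(130.2) = 36.5
  D: 0 + 1(130.2) = 130.2
  G: 0 + 1(130.2) = 130.2
  F: 256.3 (inert)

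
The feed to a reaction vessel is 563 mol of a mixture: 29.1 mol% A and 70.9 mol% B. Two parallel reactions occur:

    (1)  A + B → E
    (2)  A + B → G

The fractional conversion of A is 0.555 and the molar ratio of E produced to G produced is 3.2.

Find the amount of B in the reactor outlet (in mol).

308 mol

Conversion of A: A consumed = 0.555 × 163.8 = 90.93 mol = 1ξ₁ + 1ξ₂.
Selectivity: 1ξ₁ / (1ξ₂) = 3.2 → ξ₁ = 3.2 ξ₂.
Substitute: (1·3.2 + 1) ξ₂ = 90.93 → ξ₂ = 21.65 mol, ξ₁ = 69.28 mol.
Outlet amounts (n = n₀ + Σ ν·ξ):
  A: 163.8 − 1(69.28) − 1(21.65) = 72.91
  B: 399.2 − 1(69.28) − 1(21.65) = 308.2
  E: 0 + 1(69.28) = 69.28
  G: 0 + 1(21.65) = 21.65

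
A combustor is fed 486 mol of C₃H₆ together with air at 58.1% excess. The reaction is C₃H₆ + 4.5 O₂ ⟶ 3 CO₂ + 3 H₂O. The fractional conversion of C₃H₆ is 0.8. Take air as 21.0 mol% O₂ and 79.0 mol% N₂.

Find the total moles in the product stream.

Stoichiometric O₂ = 4.5 × 486 = 2187 mol; O₂ fed = 2187 × 1.581 = 3458 mol.
N₂ fed = 3458 × 79/21 = 13010 mol.
Fuel reacted = 0.8 × 486 → ξ = 388.8 mol.
Outlet (n = n₀ + ν ξ):
  C₃H₆: 486 − 1(388.8) = 97.2
  O₂: 3458 − 4.5(388.8) = 1708
  N₂: 13010 (inert)
  CO₂: 0 + 3(388.8) = 1166
  H₂O: 0 + 3(388.8) = 1166
Total out = 97.2 + 1708 + 13010 + 1166 + 1166 = 17150 mol.

17100 mol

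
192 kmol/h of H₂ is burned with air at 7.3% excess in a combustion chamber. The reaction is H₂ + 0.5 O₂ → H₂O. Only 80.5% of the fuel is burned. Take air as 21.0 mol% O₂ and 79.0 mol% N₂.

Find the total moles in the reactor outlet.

Stoichiometric O₂ = 0.5 × 192 = 96 kmol/h; O₂ fed = 96 × 1.073 = 103 kmol/h.
N₂ fed = 103 × 79/21 = 387.5 kmol/h.
Fuel reacted = 0.805 × 192 → ξ = 154.6 kmol/h.
Outlet (n = n₀ + ν ξ):
  H₂: 192 − 1(154.6) = 37.44
  O₂: 103 − 0.5(154.6) = 25.73
  N₂: 387.5 (inert)
  H₂O: 0 + 1(154.6) = 154.6
Total out = 37.44 + 25.73 + 387.5 + 154.6 = 605.2 kmol/h.

605 kmol/h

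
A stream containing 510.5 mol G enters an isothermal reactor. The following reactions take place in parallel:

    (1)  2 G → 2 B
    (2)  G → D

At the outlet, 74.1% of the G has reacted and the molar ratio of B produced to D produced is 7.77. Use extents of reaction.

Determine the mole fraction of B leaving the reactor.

Conversion of G: G consumed = 0.741 × 510.5 = 378.3 mol = 2ξ₁ + 1ξ₂.
Selectivity: 2ξ₁ / (1ξ₂) = 7.77 → ξ₁ = 3.885 ξ₂.
Substitute: (2·3.885 + 1) ξ₂ = 378.3 → ξ₂ = 43.13 mol, ξ₁ = 167.6 mol.
Outlet amounts (n = n₀ + Σ ν·ξ):
  G: 510.5 − 2(167.6) − 1(43.13) = 132.2
  B: 0 + 2(167.6) = 335.1
  D: 0 + 1(43.13) = 43.13
Total out = 510.5 mol; y_B = 335.1 / 510.5 = 0.6565.

0.657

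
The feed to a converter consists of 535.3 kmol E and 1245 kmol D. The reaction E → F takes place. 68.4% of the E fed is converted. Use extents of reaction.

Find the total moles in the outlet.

1780 kmol

E reacted = 0.684 × 535.3 = 366.1 kmol; ν_E = −1, so ξ = 366.1/1 = 366.1 kmol.
Outlet amounts (n = n₀ + ν ξ):
  E: 535.3 − 1(366.1) = 169.2
  F: 0 + 1(366.1) = 366.1
  D: 1245 (inert)
Total out = 169.2 + 366.1 + 1245 = 1780 kmol.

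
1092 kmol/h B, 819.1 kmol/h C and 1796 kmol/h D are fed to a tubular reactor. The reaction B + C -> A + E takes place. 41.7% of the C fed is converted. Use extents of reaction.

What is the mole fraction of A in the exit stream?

0.0921

C reacted = 0.417 × 819.1 = 341.6 kmol/h; ν_C = −1, so ξ = 341.6/1 = 341.6 kmol/h.
Outlet amounts (n = n₀ + ν ξ):
  B: 1092 − 1(341.6) = 750.4
  C: 819.1 − 1(341.6) = 477.5
  A: 0 + 1(341.6) = 341.6
  E: 0 + 1(341.6) = 341.6
  D: 1796 (inert)
Total out = 3707 kmol/h; y_A = 341.6 / 3707 = 0.09214.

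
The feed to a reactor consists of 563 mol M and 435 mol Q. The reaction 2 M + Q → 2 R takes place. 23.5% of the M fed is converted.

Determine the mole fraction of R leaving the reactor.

0.142

M reacted = 0.235 × 563 = 132.3 mol; ν_M = −2, so ξ = 132.3/2 = 66.15 mol.
Outlet amounts (n = n₀ + ν ξ):
  M: 563 − 2(66.15) = 430.7
  Q: 435 − 1(66.15) = 368.8
  R: 0 + 2(66.15) = 132.3
Total out = 931.8 mol; y_R = 132.3 / 931.8 = 0.142.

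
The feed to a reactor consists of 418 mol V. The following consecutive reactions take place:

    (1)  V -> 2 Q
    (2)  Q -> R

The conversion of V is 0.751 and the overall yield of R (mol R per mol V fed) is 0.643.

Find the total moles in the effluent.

Conversion of V: V consumed = 1ξ₁ = 0.751 × 418 → ξ₁ = 313.9 mol.
Yield of R: 1ξ₂ / 418 = 0.643 → ξ₂ = 268.8 mol.
Outlet amounts (n = n₀ + Σ ν·ξ):
  V: 418 − 1(313.9) = 104.1
  Q: 0 + 2(313.9) − 1(268.8) = 359.1
  R: 0 + 1(268.8) = 268.8
Total out = 104.1 + 359.1 + 268.8 = 731.9 mol.

732 mol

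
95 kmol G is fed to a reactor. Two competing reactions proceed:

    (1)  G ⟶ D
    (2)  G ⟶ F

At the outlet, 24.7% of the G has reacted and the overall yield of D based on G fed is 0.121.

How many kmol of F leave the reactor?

Yield of D: 1ξ₁ / 95 = 0.121 → ξ₁ = 11.49 kmol.
Conversion of G: 1ξ₁ + 1ξ₂ = 0.247 × 95 = 23.46 → ξ₂ = 11.97 kmol.
Outlet amounts (n = n₀ + Σ ν·ξ):
  G: 95 − 1(11.49) − 1(11.97) = 71.53
  D: 0 + 1(11.49) = 11.49
  F: 0 + 1(11.97) = 11.97

12 kmol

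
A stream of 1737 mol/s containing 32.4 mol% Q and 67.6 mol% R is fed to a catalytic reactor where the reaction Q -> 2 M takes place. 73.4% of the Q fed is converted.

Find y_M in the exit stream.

0.384

Q reacted = 0.734 × 562.8 = 413.1 mol/s; ν_Q = −1, so ξ = 413.1/1 = 413.1 mol/s.
Outlet amounts (n = n₀ + ν ξ):
  Q: 562.8 − 1(413.1) = 149.7
  M: 0 + 2(413.1) = 826.2
  R: 1174 (inert)
Total out = 2150 mol/s; y_M = 826.2 / 2150 = 0.3843.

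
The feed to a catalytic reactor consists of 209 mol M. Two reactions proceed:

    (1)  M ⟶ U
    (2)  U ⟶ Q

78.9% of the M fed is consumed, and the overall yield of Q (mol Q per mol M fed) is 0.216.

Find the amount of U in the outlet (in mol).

Conversion of M: M consumed = 1ξ₁ = 0.789 × 209 → ξ₁ = 164.9 mol.
Yield of Q: 1ξ₂ / 209 = 0.216 → ξ₂ = 45.14 mol.
Outlet amounts (n = n₀ + Σ ν·ξ):
  M: 209 − 1(164.9) = 44.1
  U: 0 + 1(164.9) − 1(45.14) = 119.8
  Q: 0 + 1(45.14) = 45.14

120 mol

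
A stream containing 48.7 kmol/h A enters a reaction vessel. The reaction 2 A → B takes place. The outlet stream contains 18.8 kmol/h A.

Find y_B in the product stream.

0.443

For A: n = n₀ − 2ξ → 18.8 = 48.7 − 2ξ, giving ξ = 14.95 kmol/h.
Outlet amounts (n = n₀ + ν ξ):
  A: 48.7 − 2(14.95) = 18.8
  B: 0 + 1(14.95) = 14.95
Total out = 33.75 kmol/h; y_B = 14.95 / 33.75 = 0.443.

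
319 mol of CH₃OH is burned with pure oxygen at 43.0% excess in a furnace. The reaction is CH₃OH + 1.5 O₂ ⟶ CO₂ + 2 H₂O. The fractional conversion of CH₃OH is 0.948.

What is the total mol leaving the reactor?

Stoichiometric O₂ = 1.5 × 319 = 478.5 mol; O₂ fed = 478.5 × 1.430 = 684.3 mol.
Fuel reacted = 0.948 × 319 → ξ = 302.4 mol.
Outlet (n = n₀ + ν ξ):
  CH₃OH: 319 − 1(302.4) = 16.59
  O₂: 684.3 − 1.5(302.4) = 230.6
  CO₂: 0 + 1(302.4) = 302.4
  H₂O: 0 + 2(302.4) = 604.8
Total out = 16.59 + 230.6 + 302.4 + 604.8 = 1154 mol.

1150 mol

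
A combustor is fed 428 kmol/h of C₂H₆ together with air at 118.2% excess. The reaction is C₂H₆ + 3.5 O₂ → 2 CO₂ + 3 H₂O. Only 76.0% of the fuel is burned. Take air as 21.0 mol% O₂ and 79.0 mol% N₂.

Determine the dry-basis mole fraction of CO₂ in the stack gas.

0.0429

Stoichiometric O₂ = 3.5 × 428 = 1498 kmol/h; O₂ fed = 1498 × 2.182 = 3269 kmol/h.
N₂ fed = 3269 × 79/21 = 12300 kmol/h.
Fuel reacted = 0.76 × 428 → ξ = 325.3 kmol/h.
Outlet (n = n₀ + ν ξ):
  C₂H₆: 428 − 1(325.3) = 102.7
  O₂: 3269 − 3.5(325.3) = 2130
  N₂: 12300 (inert)
  CO₂: 0 + 2(325.3) = 650.6
  H₂O: 0 + 3(325.3) = 975.8
Dry total = 15180 kmol/h; y_CO₂ (dry) = 650.6 / 15180 = 0.04286.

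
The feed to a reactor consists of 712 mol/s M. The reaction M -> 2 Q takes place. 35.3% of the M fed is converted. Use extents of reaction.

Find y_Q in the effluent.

M reacted = 0.353 × 712 = 251.3 mol/s; ν_M = −1, so ξ = 251.3/1 = 251.3 mol/s.
Outlet amounts (n = n₀ + ν ξ):
  M: 712 − 1(251.3) = 460.7
  Q: 0 + 2(251.3) = 502.7
Total out = 963.3 mol/s; y_Q = 502.7 / 963.3 = 0.5218.

0.522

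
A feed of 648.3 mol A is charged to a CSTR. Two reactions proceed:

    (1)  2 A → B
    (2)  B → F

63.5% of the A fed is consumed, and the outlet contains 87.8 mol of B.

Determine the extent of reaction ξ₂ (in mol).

Conversion of A: A consumed = 2ξ₁ = 0.635 × 648.3 → ξ₁ = 205.8 mol.
B balance: n_B = 0 + 1ξ₁ − 1ξ₂ = 87.8 → ξ₂ = (1·205.8 − 87.8)/1 = 118 mol.
Outlet amounts (n = n₀ + Σ ν·ξ):
  A: 648.3 − 2(205.8) = 236.6
  B: 0 + 1(205.8) − 1(118) = 87.8
  F: 0 + 1(118) = 118

ξ₂ = 118 mol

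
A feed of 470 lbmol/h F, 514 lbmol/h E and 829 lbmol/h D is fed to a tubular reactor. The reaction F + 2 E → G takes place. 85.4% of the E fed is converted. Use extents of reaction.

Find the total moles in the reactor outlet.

E reacted = 0.854 × 514 = 439 lbmol/h; ν_E = −2, so ξ = 439/2 = 219.5 lbmol/h.
Outlet amounts (n = n₀ + ν ξ):
  F: 470 − 1(219.5) = 250.5
  E: 514 − 2(219.5) = 75.04
  G: 0 + 1(219.5) = 219.5
  D: 829 (inert)
Total out = 250.5 + 75.04 + 219.5 + 829 = 1374 lbmol/h.

1370 lbmol/h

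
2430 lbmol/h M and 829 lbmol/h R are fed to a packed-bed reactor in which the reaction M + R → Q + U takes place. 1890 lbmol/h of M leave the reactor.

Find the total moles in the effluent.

3260 lbmol/h

For M: n = n₀ − 1ξ → 1890 = 2430 − 1ξ, giving ξ = 540 lbmol/h.
Outlet amounts (n = n₀ + ν ξ):
  M: 2430 − 1(540) = 1890
  R: 829 − 1(540) = 289
  Q: 0 + 1(540) = 540
  U: 0 + 1(540) = 540
Total out = 1890 + 289 + 540 + 540 = 3259 lbmol/h.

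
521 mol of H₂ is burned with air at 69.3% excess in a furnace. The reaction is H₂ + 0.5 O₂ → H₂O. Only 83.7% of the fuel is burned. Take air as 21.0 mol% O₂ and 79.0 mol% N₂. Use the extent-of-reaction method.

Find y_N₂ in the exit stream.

Stoichiometric O₂ = 0.5 × 521 = 260.5 mol; O₂ fed = 260.5 × 1.693 = 441 mol.
N₂ fed = 441 × 79/21 = 1659 mol.
Fuel reacted = 0.837 × 521 → ξ = 436.1 mol.
Outlet (n = n₀ + ν ξ):
  H₂: 521 − 1(436.1) = 84.92
  O₂: 441 − 0.5(436.1) = 223
  N₂: 1659 (inert)
  H₂O: 0 + 1(436.1) = 436.1
Total out = 2403 mol; y_N₂ = 1659 / 2403 = 0.6904.

0.69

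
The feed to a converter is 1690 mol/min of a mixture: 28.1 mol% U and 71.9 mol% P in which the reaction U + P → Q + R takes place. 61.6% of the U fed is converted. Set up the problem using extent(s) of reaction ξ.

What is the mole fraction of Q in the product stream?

0.173

U reacted = 0.616 × 474.9 = 292.5 mol/min; ν_U = −1, so ξ = 292.5/1 = 292.5 mol/min.
Outlet amounts (n = n₀ + ν ξ):
  U: 474.9 − 1(292.5) = 182.4
  P: 1215 − 1(292.5) = 922.6
  Q: 0 + 1(292.5) = 292.5
  R: 0 + 1(292.5) = 292.5
Total out = 1690 mol/min; y_Q = 292.5 / 1690 = 0.1731.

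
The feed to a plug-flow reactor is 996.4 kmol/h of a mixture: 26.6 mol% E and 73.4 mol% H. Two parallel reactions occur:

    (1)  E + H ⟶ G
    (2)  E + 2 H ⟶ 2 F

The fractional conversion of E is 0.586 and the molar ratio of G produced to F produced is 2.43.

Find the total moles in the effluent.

Conversion of E: E consumed = 0.586 × 265 = 155.3 kmol/h = 1ξ₁ + 1ξ₂.
Selectivity: 1ξ₁ / (2ξ₂) = 2.43 → ξ₁ = 4.86 ξ₂.
Substitute: (1·4.86 + 1) ξ₂ = 155.3 → ξ₂ = 26.5 kmol/h, ξ₁ = 128.8 kmol/h.
Outlet amounts (n = n₀ + Σ ν·ξ):
  E: 265 − 1(128.8) − 1(26.5) = 109.7
  H: 731.4 − 1(128.8) − 2(26.5) = 549.5
  G: 0 + 1(128.8) = 128.8
  F: 0 + 2(26.5) = 53.01
Total out = 109.7 + 549.5 + 128.8 + 53.01 = 841.1 kmol/h.

841 kmol/h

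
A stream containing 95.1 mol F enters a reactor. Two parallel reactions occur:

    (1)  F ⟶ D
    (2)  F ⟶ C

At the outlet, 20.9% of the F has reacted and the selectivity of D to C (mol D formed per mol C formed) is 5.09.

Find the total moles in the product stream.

Conversion of F: F consumed = 0.209 × 95.1 = 19.88 mol = 1ξ₁ + 1ξ₂.
Selectivity: 1ξ₁ / (1ξ₂) = 5.09 → ξ₁ = 5.09 ξ₂.
Substitute: (1·5.09 + 1) ξ₂ = 19.88 → ξ₂ = 3.264 mol, ξ₁ = 16.61 mol.
Outlet amounts (n = n₀ + Σ ν·ξ):
  F: 95.1 − 1(16.61) − 1(3.264) = 75.22
  D: 0 + 1(16.61) = 16.61
  C: 0 + 1(3.264) = 3.264
Total out = 75.22 + 16.61 + 3.264 = 95.1 mol.

95.1 mol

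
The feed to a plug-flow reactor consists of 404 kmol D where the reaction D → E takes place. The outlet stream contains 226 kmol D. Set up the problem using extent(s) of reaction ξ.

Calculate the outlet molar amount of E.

178 kmol

For D: n = n₀ − 1ξ → 226 = 404 − 1ξ, giving ξ = 178 kmol.
Outlet amounts (n = n₀ + ν ξ):
  D: 404 − 1(178) = 226
  E: 0 + 1(178) = 178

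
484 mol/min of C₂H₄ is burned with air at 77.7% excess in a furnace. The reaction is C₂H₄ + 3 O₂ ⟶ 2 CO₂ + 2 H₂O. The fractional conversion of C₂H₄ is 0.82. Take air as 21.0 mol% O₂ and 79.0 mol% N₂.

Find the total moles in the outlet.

Stoichiometric O₂ = 3 × 484 = 1452 mol/min; O₂ fed = 1452 × 1.777 = 2580 mol/min.
N₂ fed = 2580 × 79/21 = 9706 mol/min.
Fuel reacted = 0.82 × 484 → ξ = 396.9 mol/min.
Outlet (n = n₀ + ν ξ):
  C₂H₄: 484 − 1(396.9) = 87.12
  O₂: 2580 − 3(396.9) = 1390
  N₂: 9706 (inert)
  CO₂: 0 + 2(396.9) = 793.8
  H₂O: 0 + 2(396.9) = 793.8
Total out = 87.12 + 1390 + 9706 + 793.8 + 793.8 = 12770 mol/min.

12800 mol/min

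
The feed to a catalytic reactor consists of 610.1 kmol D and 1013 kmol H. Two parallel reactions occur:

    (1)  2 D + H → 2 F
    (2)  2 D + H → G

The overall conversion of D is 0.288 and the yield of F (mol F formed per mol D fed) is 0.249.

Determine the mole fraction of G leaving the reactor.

Yield of F: 2ξ₁ / 610.1 = 0.249 → ξ₁ = 75.96 kmol.
Conversion of D: 2ξ₁ + 2ξ₂ = 0.288 × 610.1 = 175.7 → ξ₂ = 11.9 kmol.
Outlet amounts (n = n₀ + Σ ν·ξ):
  D: 610.1 − 2(75.96) − 2(11.9) = 434.4
  H: 1013 − 1(75.96) − 1(11.9) = 925.1
  F: 0 + 2(75.96) = 151.9
  G: 0 + 1(11.9) = 11.9
Total out = 1523 kmol; y_G = 11.9 / 1523 = 0.00781.

0.00781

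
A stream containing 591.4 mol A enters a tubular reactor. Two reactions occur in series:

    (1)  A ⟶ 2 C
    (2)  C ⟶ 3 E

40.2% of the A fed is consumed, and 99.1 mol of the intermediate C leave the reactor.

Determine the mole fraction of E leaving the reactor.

Conversion of A: A consumed = 1ξ₁ = 0.402 × 591.4 → ξ₁ = 237.7 mol.
C balance: n_C = 0 + 2ξ₁ − 1ξ₂ = 99.1 → ξ₂ = (2·237.7 − 99.1)/1 = 376.4 mol.
Outlet amounts (n = n₀ + Σ ν·ξ):
  A: 591.4 − 1(237.7) = 353.7
  C: 0 + 2(237.7) − 1(376.4) = 99.1
  E: 0 + 3(376.4) = 1129
Total out = 1582 mol; y_E = 1129 / 1582 = 0.7138.

0.714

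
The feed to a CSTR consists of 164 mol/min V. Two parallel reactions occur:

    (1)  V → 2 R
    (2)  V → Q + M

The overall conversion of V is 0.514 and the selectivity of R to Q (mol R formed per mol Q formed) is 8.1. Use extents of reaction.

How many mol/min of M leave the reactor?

Conversion of V: V consumed = 0.514 × 164 = 84.3 mol/min = 1ξ₁ + 1ξ₂.
Selectivity: 2ξ₁ / (1ξ₂) = 8.1 → ξ₁ = 4.05 ξ₂.
Substitute: (1·4.05 + 1) ξ₂ = 84.3 → ξ₂ = 16.69 mol/min, ξ₁ = 67.6 mol/min.
Outlet amounts (n = n₀ + Σ ν·ξ):
  V: 164 − 1(67.6) − 1(16.69) = 79.7
  R: 0 + 2(67.6) = 135.2
  Q: 0 + 1(16.69) = 16.69
  M: 0 + 1(16.69) = 16.69

16.7 mol/min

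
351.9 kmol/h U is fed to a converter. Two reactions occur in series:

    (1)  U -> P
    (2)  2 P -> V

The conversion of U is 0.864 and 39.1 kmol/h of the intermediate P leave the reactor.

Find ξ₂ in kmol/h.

Conversion of U: U consumed = 1ξ₁ = 0.864 × 351.9 → ξ₁ = 304 kmol/h.
P balance: n_P = 0 + 1ξ₁ − 2ξ₂ = 39.1 → ξ₂ = (1·304 − 39.1)/2 = 132.5 kmol/h.
Outlet amounts (n = n₀ + Σ ν·ξ):
  U: 351.9 − 1(304) = 47.86
  P: 0 + 1(304) − 2(132.5) = 39.1
  V: 0 + 1(132.5) = 132.5

ξ₂ = 132 kmol/h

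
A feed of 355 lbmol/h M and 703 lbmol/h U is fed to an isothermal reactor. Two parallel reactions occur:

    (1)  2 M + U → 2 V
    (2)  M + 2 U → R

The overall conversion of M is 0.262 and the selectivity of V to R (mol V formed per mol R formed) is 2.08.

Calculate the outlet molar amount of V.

Conversion of M: M consumed = 0.262 × 355 = 93.01 lbmol/h = 2ξ₁ + 1ξ₂.
Selectivity: 2ξ₁ / (1ξ₂) = 2.08 → ξ₁ = 1.04 ξ₂.
Substitute: (2·1.04 + 1) ξ₂ = 93.01 → ξ₂ = 30.2 lbmol/h, ξ₁ = 31.41 lbmol/h.
Outlet amounts (n = n₀ + Σ ν·ξ):
  M: 355 − 2(31.41) − 1(30.2) = 262
  U: 703 − 1(31.41) − 2(30.2) = 611.2
  V: 0 + 2(31.41) = 62.81
  R: 0 + 1(30.2) = 30.2

62.8 lbmol/h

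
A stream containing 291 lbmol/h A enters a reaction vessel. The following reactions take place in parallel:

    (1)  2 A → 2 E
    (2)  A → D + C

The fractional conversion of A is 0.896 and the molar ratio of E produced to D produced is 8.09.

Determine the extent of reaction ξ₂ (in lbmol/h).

Conversion of A: A consumed = 0.896 × 291 = 260.7 lbmol/h = 2ξ₁ + 1ξ₂.
Selectivity: 2ξ₁ / (1ξ₂) = 8.09 → ξ₁ = 4.045 ξ₂.
Substitute: (2·4.045 + 1) ξ₂ = 260.7 → ξ₂ = 28.68 lbmol/h, ξ₁ = 116 lbmol/h.
Outlet amounts (n = n₀ + Σ ν·ξ):
  A: 291 − 2(116) − 1(28.68) = 30.26
  E: 0 + 2(116) = 232.1
  D: 0 + 1(28.68) = 28.68
  C: 0 + 1(28.68) = 28.68

ξ₂ = 28.7 lbmol/h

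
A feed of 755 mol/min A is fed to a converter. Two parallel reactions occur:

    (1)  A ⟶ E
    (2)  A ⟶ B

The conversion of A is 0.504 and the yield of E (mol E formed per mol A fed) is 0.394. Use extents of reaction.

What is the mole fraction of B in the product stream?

Yield of E: 1ξ₁ / 755 = 0.394 → ξ₁ = 297.5 mol/min.
Conversion of A: 1ξ₁ + 1ξ₂ = 0.504 × 755 = 380.5 → ξ₂ = 83.05 mol/min.
Outlet amounts (n = n₀ + Σ ν·ξ):
  A: 755 − 1(297.5) − 1(83.05) = 374.5
  E: 0 + 1(297.5) = 297.5
  B: 0 + 1(83.05) = 83.05
Total out = 755 mol/min; y_B = 83.05 / 755 = 0.11.

0.11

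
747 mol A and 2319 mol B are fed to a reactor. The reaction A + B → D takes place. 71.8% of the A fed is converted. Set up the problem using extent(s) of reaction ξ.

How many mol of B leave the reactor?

A reacted = 0.718 × 747 = 536.3 mol; ν_A = −1, so ξ = 536.3/1 = 536.3 mol.
Outlet amounts (n = n₀ + ν ξ):
  A: 747 − 1(536.3) = 210.7
  B: 2319 − 1(536.3) = 1783
  D: 0 + 1(536.3) = 536.3

1780 mol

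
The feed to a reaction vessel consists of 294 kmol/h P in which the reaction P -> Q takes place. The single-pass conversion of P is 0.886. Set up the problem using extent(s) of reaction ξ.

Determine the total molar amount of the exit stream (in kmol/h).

294 kmol/h

P reacted = 0.886 × 294 = 260.5 kmol/h; ν_P = −1, so ξ = 260.5/1 = 260.5 kmol/h.
Outlet amounts (n = n₀ + ν ξ):
  P: 294 − 1(260.5) = 33.52
  Q: 0 + 1(260.5) = 260.5
Total out = 33.52 + 260.5 = 294 kmol/h.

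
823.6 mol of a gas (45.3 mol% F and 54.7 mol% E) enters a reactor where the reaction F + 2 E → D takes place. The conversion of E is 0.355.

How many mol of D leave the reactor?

80 mol

E reacted = 0.355 × 450.5 = 159.9 mol; ν_E = −2, so ξ = 159.9/2 = 79.97 mol.
Outlet amounts (n = n₀ + ν ξ):
  F: 373.1 − 1(79.97) = 293.1
  E: 450.5 − 2(79.97) = 290.6
  D: 0 + 1(79.97) = 79.97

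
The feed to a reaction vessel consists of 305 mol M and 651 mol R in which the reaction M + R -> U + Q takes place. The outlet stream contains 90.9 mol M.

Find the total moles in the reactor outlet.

956 mol

For M: n = n₀ − 1ξ → 90.9 = 305 − 1ξ, giving ξ = 214.1 mol.
Outlet amounts (n = n₀ + ν ξ):
  M: 305 − 1(214.1) = 90.9
  R: 651 − 1(214.1) = 436.9
  U: 0 + 1(214.1) = 214.1
  Q: 0 + 1(214.1) = 214.1
Total out = 90.9 + 436.9 + 214.1 + 214.1 = 956 mol.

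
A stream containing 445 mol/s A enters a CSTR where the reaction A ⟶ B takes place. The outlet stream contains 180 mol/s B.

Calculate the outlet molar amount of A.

For B: n = n₀ + 1ξ → 180 = 0 + 1ξ, giving ξ = 180 mol/s.
Outlet amounts (n = n₀ + ν ξ):
  A: 445 − 1(180) = 265
  B: 0 + 1(180) = 180

265 mol/s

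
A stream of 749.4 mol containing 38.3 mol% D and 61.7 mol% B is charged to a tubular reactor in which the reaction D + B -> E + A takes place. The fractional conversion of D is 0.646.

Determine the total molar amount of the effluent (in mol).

749 mol

D reacted = 0.646 × 287 = 185.4 mol; ν_D = −1, so ξ = 185.4/1 = 185.4 mol.
Outlet amounts (n = n₀ + ν ξ):
  D: 287 − 1(185.4) = 101.6
  B: 462.4 − 1(185.4) = 277
  E: 0 + 1(185.4) = 185.4
  A: 0 + 1(185.4) = 185.4
Total out = 101.6 + 277 + 185.4 + 185.4 = 749.4 mol.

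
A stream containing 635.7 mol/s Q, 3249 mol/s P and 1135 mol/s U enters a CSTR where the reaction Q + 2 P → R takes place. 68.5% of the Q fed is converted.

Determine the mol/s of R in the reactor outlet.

435 mol/s

Q reacted = 0.685 × 635.7 = 435.5 mol/s; ν_Q = −1, so ξ = 435.5/1 = 435.5 mol/s.
Outlet amounts (n = n₀ + ν ξ):
  Q: 635.7 − 1(435.5) = 200.2
  P: 3249 − 2(435.5) = 2378
  R: 0 + 1(435.5) = 435.5
  U: 1135 (inert)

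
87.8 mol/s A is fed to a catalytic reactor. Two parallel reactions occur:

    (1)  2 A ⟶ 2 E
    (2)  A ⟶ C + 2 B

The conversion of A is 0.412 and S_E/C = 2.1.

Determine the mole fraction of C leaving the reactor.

Conversion of A: A consumed = 0.412 × 87.8 = 36.17 mol/s = 2ξ₁ + 1ξ₂.
Selectivity: 2ξ₁ / (1ξ₂) = 2.1 → ξ₁ = 1.05 ξ₂.
Substitute: (2·1.05 + 1) ξ₂ = 36.17 → ξ₂ = 11.67 mol/s, ξ₁ = 12.25 mol/s.
Outlet amounts (n = n₀ + Σ ν·ξ):
  A: 87.8 − 2(12.25) − 1(11.67) = 51.63
  E: 0 + 2(12.25) = 24.5
  C: 0 + 1(11.67) = 11.67
  B: 0 + 2(11.67) = 23.34
Total out = 111.1 mol/s; y_C = 11.67 / 111.1 = 0.105.

0.105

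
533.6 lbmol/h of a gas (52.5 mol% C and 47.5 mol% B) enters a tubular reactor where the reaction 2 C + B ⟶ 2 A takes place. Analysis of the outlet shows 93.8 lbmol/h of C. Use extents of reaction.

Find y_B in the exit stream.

0.364

For C: n = n₀ − 2ξ → 93.8 = 280.1 − 2ξ, giving ξ = 93.17 lbmol/h.
Outlet amounts (n = n₀ + ν ξ):
  C: 280.1 − 2(93.17) = 93.8
  B: 253.5 − 1(93.17) = 160.3
  A: 0 + 2(93.17) = 186.3
Total out = 440.4 lbmol/h; y_B = 160.3 / 440.4 = 0.3639.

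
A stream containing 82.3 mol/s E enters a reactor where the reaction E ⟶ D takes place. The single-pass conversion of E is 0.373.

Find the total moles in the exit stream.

82.3 mol/s

E reacted = 0.373 × 82.3 = 30.7 mol/s; ν_E = −1, so ξ = 30.7/1 = 30.7 mol/s.
Outlet amounts (n = n₀ + ν ξ):
  E: 82.3 − 1(30.7) = 51.6
  D: 0 + 1(30.7) = 30.7
Total out = 51.6 + 30.7 = 82.3 mol/s.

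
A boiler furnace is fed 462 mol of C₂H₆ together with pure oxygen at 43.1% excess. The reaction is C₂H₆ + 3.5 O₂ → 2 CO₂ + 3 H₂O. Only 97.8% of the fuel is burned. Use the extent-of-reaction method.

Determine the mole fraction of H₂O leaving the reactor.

0.452

Stoichiometric O₂ = 3.5 × 462 = 1617 mol; O₂ fed = 1617 × 1.431 = 2314 mol.
Fuel reacted = 0.978 × 462 → ξ = 451.8 mol.
Outlet (n = n₀ + ν ξ):
  C₂H₆: 462 − 1(451.8) = 10.16
  O₂: 2314 − 3.5(451.8) = 732.5
  CO₂: 0 + 2(451.8) = 903.7
  H₂O: 0 + 3(451.8) = 1356
Total out = 3002 mol; y_H₂O = 1356 / 3002 = 0.4516.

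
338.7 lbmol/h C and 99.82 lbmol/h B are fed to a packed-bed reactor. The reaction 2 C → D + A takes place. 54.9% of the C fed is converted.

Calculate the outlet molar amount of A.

93 lbmol/h

C reacted = 0.549 × 338.7 = 185.9 lbmol/h; ν_C = −2, so ξ = 185.9/2 = 92.97 lbmol/h.
Outlet amounts (n = n₀ + ν ξ):
  C: 338.7 − 2(92.97) = 152.8
  D: 0 + 1(92.97) = 92.97
  A: 0 + 1(92.97) = 92.97
  B: 99.82 (inert)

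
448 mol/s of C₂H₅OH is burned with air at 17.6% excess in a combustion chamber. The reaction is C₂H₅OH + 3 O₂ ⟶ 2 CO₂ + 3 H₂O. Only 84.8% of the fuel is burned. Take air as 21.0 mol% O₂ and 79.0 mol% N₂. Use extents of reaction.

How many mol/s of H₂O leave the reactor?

1140 mol/s

Stoichiometric O₂ = 3 × 448 = 1344 mol/s; O₂ fed = 1344 × 1.176 = 1581 mol/s.
N₂ fed = 1581 × 79/21 = 5946 mol/s.
Fuel reacted = 0.848 × 448 → ξ = 379.9 mol/s.
Outlet (n = n₀ + ν ξ):
  C₂H₅OH: 448 − 1(379.9) = 68.1
  O₂: 1581 − 3(379.9) = 440.8
  N₂: 5946 (inert)
  CO₂: 0 + 2(379.9) = 759.8
  H₂O: 0 + 3(379.9) = 1140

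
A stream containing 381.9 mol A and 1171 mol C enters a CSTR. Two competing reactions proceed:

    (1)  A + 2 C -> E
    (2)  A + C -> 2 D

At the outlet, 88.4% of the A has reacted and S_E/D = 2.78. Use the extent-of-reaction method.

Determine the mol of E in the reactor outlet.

Conversion of A: A consumed = 0.884 × 381.9 = 337.6 mol = 1ξ₁ + 1ξ₂.
Selectivity: 1ξ₁ / (2ξ₂) = 2.78 → ξ₁ = 5.56 ξ₂.
Substitute: (1·5.56 + 1) ξ₂ = 337.6 → ξ₂ = 51.46 mol, ξ₁ = 286.1 mol.
Outlet amounts (n = n₀ + Σ ν·ξ):
  A: 381.9 − 1(286.1) − 1(51.46) = 44.3
  C: 1171 − 2(286.1) − 1(51.46) = 547.3
  E: 0 + 1(286.1) = 286.1
  D: 0 + 2(51.46) = 102.9

286 mol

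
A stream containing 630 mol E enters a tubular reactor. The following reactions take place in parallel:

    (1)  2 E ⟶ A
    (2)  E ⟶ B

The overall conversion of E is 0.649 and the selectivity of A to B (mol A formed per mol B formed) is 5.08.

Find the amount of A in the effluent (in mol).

Conversion of E: E consumed = 0.649 × 630 = 408.9 mol = 2ξ₁ + 1ξ₂.
Selectivity: 1ξ₁ / (1ξ₂) = 5.08 → ξ₁ = 5.08 ξ₂.
Substitute: (2·5.08 + 1) ξ₂ = 408.9 → ξ₂ = 36.64 mol, ξ₁ = 186.1 mol.
Outlet amounts (n = n₀ + Σ ν·ξ):
  E: 630 − 2(186.1) − 1(36.64) = 221.1
  A: 0 + 1(186.1) = 186.1
  B: 0 + 1(36.64) = 36.64

186 mol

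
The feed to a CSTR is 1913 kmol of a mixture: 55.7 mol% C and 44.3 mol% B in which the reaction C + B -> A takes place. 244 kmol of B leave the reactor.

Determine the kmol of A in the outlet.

For B: n = n₀ − 1ξ → 244 = 847.5 − 1ξ, giving ξ = 603.5 kmol.
Outlet amounts (n = n₀ + ν ξ):
  C: 1066 − 1(603.5) = 462.1
  B: 847.5 − 1(603.5) = 244
  A: 0 + 1(603.5) = 603.5

603 kmol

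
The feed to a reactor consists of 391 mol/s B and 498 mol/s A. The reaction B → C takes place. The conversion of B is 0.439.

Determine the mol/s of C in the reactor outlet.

B reacted = 0.439 × 391 = 171.6 mol/s; ν_B = −1, so ξ = 171.6/1 = 171.6 mol/s.
Outlet amounts (n = n₀ + ν ξ):
  B: 391 − 1(171.6) = 219.4
  C: 0 + 1(171.6) = 171.6
  A: 498 (inert)

172 mol/s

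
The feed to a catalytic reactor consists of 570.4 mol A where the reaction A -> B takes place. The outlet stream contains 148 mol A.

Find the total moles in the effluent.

For A: n = n₀ − 1ξ → 148 = 570.4 − 1ξ, giving ξ = 422.4 mol.
Outlet amounts (n = n₀ + ν ξ):
  A: 570.4 − 1(422.4) = 148
  B: 0 + 1(422.4) = 422.4
Total out = 148 + 422.4 = 570.4 mol.

570 mol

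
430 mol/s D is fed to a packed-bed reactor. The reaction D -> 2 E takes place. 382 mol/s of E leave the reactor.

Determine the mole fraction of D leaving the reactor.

0.385

For E: n = n₀ + 2ξ → 382 = 0 + 2ξ, giving ξ = 191 mol/s.
Outlet amounts (n = n₀ + ν ξ):
  D: 430 − 1(191) = 239
  E: 0 + 2(191) = 382
Total out = 621 mol/s; y_D = 239 / 621 = 0.3849.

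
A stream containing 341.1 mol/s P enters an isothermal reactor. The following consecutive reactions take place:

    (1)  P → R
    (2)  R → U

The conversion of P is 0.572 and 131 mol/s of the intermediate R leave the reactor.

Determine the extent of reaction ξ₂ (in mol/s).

ξ₂ = 64.1 mol/s

Conversion of P: P consumed = 1ξ₁ = 0.572 × 341.1 → ξ₁ = 195.1 mol/s.
R balance: n_R = 0 + 1ξ₁ − 1ξ₂ = 131 → ξ₂ = (1·195.1 − 131)/1 = 64.11 mol/s.
Outlet amounts (n = n₀ + Σ ν·ξ):
  P: 341.1 − 1(195.1) = 146
  R: 0 + 1(195.1) − 1(64.11) = 131
  U: 0 + 1(64.11) = 64.11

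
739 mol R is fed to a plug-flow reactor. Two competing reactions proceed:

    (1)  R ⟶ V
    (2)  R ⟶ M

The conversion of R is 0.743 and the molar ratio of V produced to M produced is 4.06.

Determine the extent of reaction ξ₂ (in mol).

ξ₂ = 109 mol

Conversion of R: R consumed = 0.743 × 739 = 549.1 mol = 1ξ₁ + 1ξ₂.
Selectivity: 1ξ₁ / (1ξ₂) = 4.06 → ξ₁ = 4.06 ξ₂.
Substitute: (1·4.06 + 1) ξ₂ = 549.1 → ξ₂ = 108.5 mol, ξ₁ = 440.6 mol.
Outlet amounts (n = n₀ + Σ ν·ξ):
  R: 739 − 1(440.6) − 1(108.5) = 189.9
  V: 0 + 1(440.6) = 440.6
  M: 0 + 1(108.5) = 108.5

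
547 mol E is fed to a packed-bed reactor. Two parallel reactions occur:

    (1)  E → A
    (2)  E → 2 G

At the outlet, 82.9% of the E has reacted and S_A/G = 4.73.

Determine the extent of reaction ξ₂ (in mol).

ξ₂ = 43.4 mol

Conversion of E: E consumed = 0.829 × 547 = 453.5 mol = 1ξ₁ + 1ξ₂.
Selectivity: 1ξ₁ / (2ξ₂) = 4.73 → ξ₁ = 9.46 ξ₂.
Substitute: (1·9.46 + 1) ξ₂ = 453.5 → ξ₂ = 43.35 mol, ξ₁ = 410.1 mol.
Outlet amounts (n = n₀ + Σ ν·ξ):
  E: 547 − 1(410.1) − 1(43.35) = 93.54
  A: 0 + 1(410.1) = 410.1
  G: 0 + 2(43.35) = 86.7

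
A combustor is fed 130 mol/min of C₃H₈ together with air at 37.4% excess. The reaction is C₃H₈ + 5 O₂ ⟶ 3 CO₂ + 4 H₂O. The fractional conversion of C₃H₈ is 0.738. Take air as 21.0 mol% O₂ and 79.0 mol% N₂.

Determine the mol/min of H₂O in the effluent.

Stoichiometric O₂ = 5 × 130 = 650 mol/min; O₂ fed = 650 × 1.374 = 893.1 mol/min.
N₂ fed = 893.1 × 79/21 = 3360 mol/min.
Fuel reacted = 0.738 × 130 → ξ = 95.94 mol/min.
Outlet (n = n₀ + ν ξ):
  C₃H₈: 130 − 1(95.94) = 34.06
  O₂: 893.1 − 5(95.94) = 413.4
  N₂: 3360 (inert)
  CO₂: 0 + 3(95.94) = 287.8
  H₂O: 0 + 4(95.94) = 383.8

384 mol/min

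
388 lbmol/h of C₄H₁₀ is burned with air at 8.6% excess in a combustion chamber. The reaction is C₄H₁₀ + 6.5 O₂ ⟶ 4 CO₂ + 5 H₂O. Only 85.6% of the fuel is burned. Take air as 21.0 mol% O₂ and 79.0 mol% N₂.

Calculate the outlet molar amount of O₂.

Stoichiometric O₂ = 6.5 × 388 = 2522 lbmol/h; O₂ fed = 2522 × 1.086 = 2739 lbmol/h.
N₂ fed = 2739 × 79/21 = 10300 lbmol/h.
Fuel reacted = 0.856 × 388 → ξ = 332.1 lbmol/h.
Outlet (n = n₀ + ν ξ):
  C₄H₁₀: 388 − 1(332.1) = 55.87
  O₂: 2739 − 6.5(332.1) = 580.1
  N₂: 10300 (inert)
  CO₂: 0 + 4(332.1) = 1329
  H₂O: 0 + 5(332.1) = 1661

580 lbmol/h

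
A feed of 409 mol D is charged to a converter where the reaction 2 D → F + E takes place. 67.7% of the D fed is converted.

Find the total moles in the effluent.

409 mol

D reacted = 0.677 × 409 = 276.9 mol; ν_D = −2, so ξ = 276.9/2 = 138.4 mol.
Outlet amounts (n = n₀ + ν ξ):
  D: 409 − 2(138.4) = 132.1
  F: 0 + 1(138.4) = 138.4
  E: 0 + 1(138.4) = 138.4
Total out = 132.1 + 138.4 + 138.4 = 409 mol.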